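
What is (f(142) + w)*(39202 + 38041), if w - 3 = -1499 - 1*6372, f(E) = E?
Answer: -596779418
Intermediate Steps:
w = -7868 (w = 3 + (-1499 - 1*6372) = 3 + (-1499 - 6372) = 3 - 7871 = -7868)
(f(142) + w)*(39202 + 38041) = (142 - 7868)*(39202 + 38041) = -7726*77243 = -596779418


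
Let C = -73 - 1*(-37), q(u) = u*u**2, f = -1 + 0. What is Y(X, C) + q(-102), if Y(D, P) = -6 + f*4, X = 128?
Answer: -1061218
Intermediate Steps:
f = -1
q(u) = u**3
C = -36 (C = -73 + 37 = -36)
Y(D, P) = -10 (Y(D, P) = -6 - 1*4 = -6 - 4 = -10)
Y(X, C) + q(-102) = -10 + (-102)**3 = -10 - 1061208 = -1061218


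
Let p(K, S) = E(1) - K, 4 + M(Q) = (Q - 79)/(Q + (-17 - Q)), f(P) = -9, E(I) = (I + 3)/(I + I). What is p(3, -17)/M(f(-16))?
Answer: -17/20 ≈ -0.85000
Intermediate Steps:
E(I) = (3 + I)/(2*I) (E(I) = (3 + I)/((2*I)) = (3 + I)*(1/(2*I)) = (3 + I)/(2*I))
M(Q) = 11/17 - Q/17 (M(Q) = -4 + (Q - 79)/(Q + (-17 - Q)) = -4 + (-79 + Q)/(-17) = -4 + (-79 + Q)*(-1/17) = -4 + (79/17 - Q/17) = 11/17 - Q/17)
p(K, S) = 2 - K (p(K, S) = (½)*(3 + 1)/1 - K = (½)*1*4 - K = 2 - K)
p(3, -17)/M(f(-16)) = (2 - 1*3)/(11/17 - 1/17*(-9)) = (2 - 3)/(11/17 + 9/17) = -1/20/17 = -1*17/20 = -17/20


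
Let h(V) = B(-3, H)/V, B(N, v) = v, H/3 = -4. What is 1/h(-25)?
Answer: 25/12 ≈ 2.0833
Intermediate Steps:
H = -12 (H = 3*(-4) = -12)
h(V) = -12/V
1/h(-25) = 1/(-12/(-25)) = 1/(-12*(-1/25)) = 1/(12/25) = 25/12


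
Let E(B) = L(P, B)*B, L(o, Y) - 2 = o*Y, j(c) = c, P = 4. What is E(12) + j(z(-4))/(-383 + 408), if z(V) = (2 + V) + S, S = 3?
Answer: 15001/25 ≈ 600.04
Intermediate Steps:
z(V) = 5 + V (z(V) = (2 + V) + 3 = 5 + V)
L(o, Y) = 2 + Y*o (L(o, Y) = 2 + o*Y = 2 + Y*o)
E(B) = B*(2 + 4*B) (E(B) = (2 + B*4)*B = (2 + 4*B)*B = B*(2 + 4*B))
E(12) + j(z(-4))/(-383 + 408) = 2*12*(1 + 2*12) + (5 - 4)/(-383 + 408) = 2*12*(1 + 24) + 1/25 = 2*12*25 + 1*(1/25) = 600 + 1/25 = 15001/25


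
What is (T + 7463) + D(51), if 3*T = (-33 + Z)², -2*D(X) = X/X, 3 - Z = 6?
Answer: 15789/2 ≈ 7894.5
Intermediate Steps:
Z = -3 (Z = 3 - 1*6 = 3 - 6 = -3)
D(X) = -½ (D(X) = -X/(2*X) = -½*1 = -½)
T = 432 (T = (-33 - 3)²/3 = (⅓)*(-36)² = (⅓)*1296 = 432)
(T + 7463) + D(51) = (432 + 7463) - ½ = 7895 - ½ = 15789/2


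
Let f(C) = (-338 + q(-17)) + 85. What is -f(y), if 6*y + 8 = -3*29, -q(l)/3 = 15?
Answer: 298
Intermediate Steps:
q(l) = -45 (q(l) = -3*15 = -45)
y = -95/6 (y = -4/3 + (-3*29)/6 = -4/3 + (1/6)*(-87) = -4/3 - 29/2 = -95/6 ≈ -15.833)
f(C) = -298 (f(C) = (-338 - 45) + 85 = -383 + 85 = -298)
-f(y) = -1*(-298) = 298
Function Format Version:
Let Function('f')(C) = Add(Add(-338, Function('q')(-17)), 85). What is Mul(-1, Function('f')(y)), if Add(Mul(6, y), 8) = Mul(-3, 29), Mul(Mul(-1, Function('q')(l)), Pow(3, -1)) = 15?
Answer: 298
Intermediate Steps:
Function('q')(l) = -45 (Function('q')(l) = Mul(-3, 15) = -45)
y = Rational(-95, 6) (y = Add(Rational(-4, 3), Mul(Rational(1, 6), Mul(-3, 29))) = Add(Rational(-4, 3), Mul(Rational(1, 6), -87)) = Add(Rational(-4, 3), Rational(-29, 2)) = Rational(-95, 6) ≈ -15.833)
Function('f')(C) = -298 (Function('f')(C) = Add(Add(-338, -45), 85) = Add(-383, 85) = -298)
Mul(-1, Function('f')(y)) = Mul(-1, -298) = 298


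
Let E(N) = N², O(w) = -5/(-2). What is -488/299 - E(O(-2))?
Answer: -9427/1196 ≈ -7.8821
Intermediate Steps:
O(w) = 5/2 (O(w) = -5*(-½) = 5/2)
-488/299 - E(O(-2)) = -488/299 - (5/2)² = -488*1/299 - 1*25/4 = -488/299 - 25/4 = -9427/1196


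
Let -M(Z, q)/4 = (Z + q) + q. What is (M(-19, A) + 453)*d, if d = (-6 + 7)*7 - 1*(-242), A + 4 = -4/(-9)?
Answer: 416411/3 ≈ 1.3880e+5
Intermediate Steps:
A = -32/9 (A = -4 - 4/(-9) = -4 - 4*(-⅑) = -4 + 4/9 = -32/9 ≈ -3.5556)
M(Z, q) = -8*q - 4*Z (M(Z, q) = -4*((Z + q) + q) = -4*(Z + 2*q) = -8*q - 4*Z)
d = 249 (d = 1*7 + 242 = 7 + 242 = 249)
(M(-19, A) + 453)*d = ((-8*(-32/9) - 4*(-19)) + 453)*249 = ((256/9 + 76) + 453)*249 = (940/9 + 453)*249 = (5017/9)*249 = 416411/3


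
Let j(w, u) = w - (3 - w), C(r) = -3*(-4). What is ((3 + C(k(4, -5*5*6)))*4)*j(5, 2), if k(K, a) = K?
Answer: 420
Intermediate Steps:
C(r) = 12
j(w, u) = -3 + 2*w (j(w, u) = w + (-3 + w) = -3 + 2*w)
((3 + C(k(4, -5*5*6)))*4)*j(5, 2) = ((3 + 12)*4)*(-3 + 2*5) = (15*4)*(-3 + 10) = 60*7 = 420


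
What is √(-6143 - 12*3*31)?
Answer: I*√7259 ≈ 85.2*I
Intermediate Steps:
√(-6143 - 12*3*31) = √(-6143 - 36*31) = √(-6143 - 1116) = √(-7259) = I*√7259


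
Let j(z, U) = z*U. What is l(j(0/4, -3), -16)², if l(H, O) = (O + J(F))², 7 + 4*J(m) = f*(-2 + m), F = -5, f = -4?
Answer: 3418801/256 ≈ 13355.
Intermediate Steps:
J(m) = ¼ - m (J(m) = -7/4 + (-4*(-2 + m))/4 = -7/4 + (8 - 4*m)/4 = -7/4 + (2 - m) = ¼ - m)
j(z, U) = U*z
l(H, O) = (21/4 + O)² (l(H, O) = (O + (¼ - 1*(-5)))² = (O + (¼ + 5))² = (O + 21/4)² = (21/4 + O)²)
l(j(0/4, -3), -16)² = ((21 + 4*(-16))²/16)² = ((21 - 64)²/16)² = ((1/16)*(-43)²)² = ((1/16)*1849)² = (1849/16)² = 3418801/256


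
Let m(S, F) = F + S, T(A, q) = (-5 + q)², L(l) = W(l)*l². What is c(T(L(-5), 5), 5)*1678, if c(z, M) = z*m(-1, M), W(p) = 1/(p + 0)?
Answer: 0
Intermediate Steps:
W(p) = 1/p
L(l) = l (L(l) = l²/l = l)
c(z, M) = z*(-1 + M) (c(z, M) = z*(M - 1) = z*(-1 + M))
c(T(L(-5), 5), 5)*1678 = ((-5 + 5)²*(-1 + 5))*1678 = (0²*4)*1678 = (0*4)*1678 = 0*1678 = 0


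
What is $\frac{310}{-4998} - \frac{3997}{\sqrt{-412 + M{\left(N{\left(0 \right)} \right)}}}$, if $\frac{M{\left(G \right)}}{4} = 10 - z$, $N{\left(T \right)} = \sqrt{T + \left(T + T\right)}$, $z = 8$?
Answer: $- \frac{155}{2499} + \frac{3997 i \sqrt{101}}{202} \approx -0.062025 + 198.86 i$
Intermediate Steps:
$N{\left(T \right)} = \sqrt{3} \sqrt{T}$ ($N{\left(T \right)} = \sqrt{T + 2 T} = \sqrt{3 T} = \sqrt{3} \sqrt{T}$)
$M{\left(G \right)} = 8$ ($M{\left(G \right)} = 4 \left(10 - 8\right) = 4 \cdot 2 = 8$)
$\frac{310}{-4998} - \frac{3997}{\sqrt{-412 + M{\left(N{\left(0 \right)} \right)}}} = \frac{310}{-4998} - \frac{3997}{\sqrt{-412 + 8}} = 310 \left(- \frac{1}{4998}\right) - \frac{3997}{\sqrt{-404}} = - \frac{155}{2499} - \frac{3997}{2 i \sqrt{101}} = - \frac{155}{2499} - 3997 \left(- \frac{i \sqrt{101}}{202}\right) = - \frac{155}{2499} + \frac{3997 i \sqrt{101}}{202}$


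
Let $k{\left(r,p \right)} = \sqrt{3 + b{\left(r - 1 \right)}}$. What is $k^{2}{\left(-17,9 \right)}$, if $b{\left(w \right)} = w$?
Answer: $-15$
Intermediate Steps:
$k{\left(r,p \right)} = \sqrt{2 + r}$ ($k{\left(r,p \right)} = \sqrt{3 + \left(r - 1\right)} = \sqrt{3 + \left(-1 + r\right)} = \sqrt{2 + r}$)
$k^{2}{\left(-17,9 \right)} = \left(\sqrt{2 - 17}\right)^{2} = \left(\sqrt{-15}\right)^{2} = \left(i \sqrt{15}\right)^{2} = -15$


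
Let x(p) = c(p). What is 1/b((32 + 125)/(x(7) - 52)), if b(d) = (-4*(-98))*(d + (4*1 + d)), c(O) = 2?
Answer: -25/22344 ≈ -0.0011189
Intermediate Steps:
x(p) = 2
b(d) = 1568 + 784*d (b(d) = 392*(d + (4 + d)) = 392*(4 + 2*d) = 1568 + 784*d)
1/b((32 + 125)/(x(7) - 52)) = 1/(1568 + 784*((32 + 125)/(2 - 52))) = 1/(1568 + 784*(157/(-50))) = 1/(1568 + 784*(157*(-1/50))) = 1/(1568 + 784*(-157/50)) = 1/(1568 - 61544/25) = 1/(-22344/25) = -25/22344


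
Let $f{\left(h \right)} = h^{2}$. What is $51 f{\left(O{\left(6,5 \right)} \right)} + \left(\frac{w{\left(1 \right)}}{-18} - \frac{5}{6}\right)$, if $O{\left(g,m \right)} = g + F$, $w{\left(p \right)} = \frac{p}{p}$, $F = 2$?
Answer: $\frac{29368}{9} \approx 3263.1$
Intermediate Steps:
$w{\left(p \right)} = 1$
$O{\left(g,m \right)} = 2 + g$ ($O{\left(g,m \right)} = g + 2 = 2 + g$)
$51 f{\left(O{\left(6,5 \right)} \right)} + \left(\frac{w{\left(1 \right)}}{-18} - \frac{5}{6}\right) = 51 \left(2 + 6\right)^{2} + \left(1 \frac{1}{-18} - \frac{5}{6}\right) = 51 \cdot 8^{2} + \left(1 \left(- \frac{1}{18}\right) - \frac{5}{6}\right) = 51 \cdot 64 - \frac{8}{9} = 3264 - \frac{8}{9} = \frac{29368}{9}$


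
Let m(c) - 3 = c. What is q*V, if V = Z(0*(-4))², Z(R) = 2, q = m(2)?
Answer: 20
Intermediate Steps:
m(c) = 3 + c
q = 5 (q = 3 + 2 = 5)
V = 4 (V = 2² = 4)
q*V = 5*4 = 20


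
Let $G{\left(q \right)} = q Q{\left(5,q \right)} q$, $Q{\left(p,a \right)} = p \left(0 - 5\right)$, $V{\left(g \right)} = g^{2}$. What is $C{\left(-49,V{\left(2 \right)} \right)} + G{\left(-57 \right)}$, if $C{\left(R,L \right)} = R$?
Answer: $-81274$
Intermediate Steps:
$Q{\left(p,a \right)} = - 5 p$ ($Q{\left(p,a \right)} = p \left(-5\right) = - 5 p$)
$G{\left(q \right)} = - 25 q^{2}$ ($G{\left(q \right)} = q \left(\left(-5\right) 5\right) q = q \left(-25\right) q = - 25 q q = - 25 q^{2}$)
$C{\left(-49,V{\left(2 \right)} \right)} + G{\left(-57 \right)} = -49 - 25 \left(-57\right)^{2} = -49 - 81225 = -81274$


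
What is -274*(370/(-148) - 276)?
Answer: 76309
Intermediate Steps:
-274*(370/(-148) - 276) = -274*(370*(-1/148) - 276) = -274*(-5/2 - 276) = -274*(-557/2) = 76309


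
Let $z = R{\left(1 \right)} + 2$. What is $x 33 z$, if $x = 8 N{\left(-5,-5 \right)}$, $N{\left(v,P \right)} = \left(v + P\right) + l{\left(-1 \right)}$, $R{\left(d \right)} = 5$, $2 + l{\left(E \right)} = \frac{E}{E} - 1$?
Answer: $-22176$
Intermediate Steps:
$l{\left(E \right)} = -2$ ($l{\left(E \right)} = -2 - \left(1 - \frac{E}{E}\right) = -2 + \left(1 - 1\right) = -2 + 0 = -2$)
$N{\left(v,P \right)} = -2 + P + v$ ($N{\left(v,P \right)} = \left(v + P\right) - 2 = \left(P + v\right) - 2 = -2 + P + v$)
$z = 7$ ($z = 5 + 2 = 7$)
$x = -96$ ($x = 8 \left(-2 - 5 - 5\right) = 8 \left(-12\right) = -96$)
$x 33 z = \left(-96\right) 33 \cdot 7 = \left(-3168\right) 7 = -22176$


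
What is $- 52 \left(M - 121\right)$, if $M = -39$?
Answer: $8320$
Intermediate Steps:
$- 52 \left(M - 121\right) = - 52 \left(-39 - 121\right) = \left(-52\right) \left(-160\right) = 8320$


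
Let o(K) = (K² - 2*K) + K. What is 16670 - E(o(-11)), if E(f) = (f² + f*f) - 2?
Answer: -18176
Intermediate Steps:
o(K) = K² - K
E(f) = -2 + 2*f² (E(f) = (f² + f²) - 2 = 2*f² - 2 = -2 + 2*f²)
16670 - E(o(-11)) = 16670 - (-2 + 2*(-11*(-1 - 11))²) = 16670 - (-2 + 2*(-11*(-12))²) = 16670 - (-2 + 2*132²) = 16670 - (-2 + 2*17424) = 16670 - (-2 + 34848) = 16670 - 1*34846 = 16670 - 34846 = -18176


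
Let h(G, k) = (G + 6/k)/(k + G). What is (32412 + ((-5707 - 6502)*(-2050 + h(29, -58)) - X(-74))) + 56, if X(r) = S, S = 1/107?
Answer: 77801777911/3103 ≈ 2.5073e+7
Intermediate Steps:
S = 1/107 ≈ 0.0093458
X(r) = 1/107
h(G, k) = (G + 6/k)/(G + k)
(32412 + ((-5707 - 6502)*(-2050 + h(29, -58)) - X(-74))) + 56 = (32412 + ((-5707 - 6502)*(-2050 + (6 + 29*(-58))/((-58)*(29 - 58))) - 1*1/107)) + 56 = (32412 + (-12209*(-2050 - 1/58*(6 - 1682)/(-29)) - 1/107)) + 56 = (32412 + (-12209*(-2050 - 1/58*(-1/29)*(-1676)) - 1/107)) + 56 = (32412 + (-12209*(-2050 - 838/841) - 1/107)) + 56 = (32412 + (-12209*(-1724888/841) - 1/107)) + 56 = (32412 + (726177848/29 - 1/107)) + 56 = (32412 + 77701029707/3103) + 56 = 77801604143/3103 + 56 = 77801777911/3103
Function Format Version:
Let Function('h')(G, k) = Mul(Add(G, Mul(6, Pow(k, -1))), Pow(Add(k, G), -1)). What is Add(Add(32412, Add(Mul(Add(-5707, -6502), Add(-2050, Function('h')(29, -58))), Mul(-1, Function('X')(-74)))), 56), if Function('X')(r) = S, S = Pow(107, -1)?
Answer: Rational(77801777911, 3103) ≈ 2.5073e+7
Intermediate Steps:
S = Rational(1, 107) ≈ 0.0093458
Function('X')(r) = Rational(1, 107)
Function('h')(G, k) = Mul(Pow(Add(G, k), -1), Add(G, Mul(6, Pow(k, -1)))) (Function('h')(G, k) = Mul(Add(G, Mul(6, Pow(k, -1))), Pow(Add(G, k), -1)) = Mul(Pow(Add(G, k), -1), Add(G, Mul(6, Pow(k, -1)))))
Add(Add(32412, Add(Mul(Add(-5707, -6502), Add(-2050, Function('h')(29, -58))), Mul(-1, Function('X')(-74)))), 56) = Add(Add(32412, Add(Mul(Add(-5707, -6502), Add(-2050, Mul(Pow(-58, -1), Pow(Add(29, -58), -1), Add(6, Mul(29, -58))))), Mul(-1, Rational(1, 107)))), 56) = Add(Add(32412, Add(Mul(-12209, Add(-2050, Mul(Rational(-1, 58), Pow(-29, -1), Add(6, -1682)))), Rational(-1, 107))), 56) = Add(Add(32412, Add(Mul(-12209, Add(-2050, Mul(Rational(-1, 58), Rational(-1, 29), -1676))), Rational(-1, 107))), 56) = Add(Add(32412, Add(Mul(-12209, Add(-2050, Rational(-838, 841))), Rational(-1, 107))), 56) = Add(Add(32412, Add(Mul(-12209, Rational(-1724888, 841)), Rational(-1, 107))), 56) = Add(Add(32412, Add(Rational(726177848, 29), Rational(-1, 107))), 56) = Add(Add(32412, Rational(77701029707, 3103)), 56) = Add(Rational(77801604143, 3103), 56) = Rational(77801777911, 3103)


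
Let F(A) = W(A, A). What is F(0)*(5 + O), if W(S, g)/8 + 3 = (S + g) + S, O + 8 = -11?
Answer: 336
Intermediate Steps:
O = -19 (O = -8 - 11 = -19)
W(S, g) = -24 + 8*g + 16*S (W(S, g) = -24 + 8*((S + g) + S) = -24 + 8*(g + 2*S) = -24 + (8*g + 16*S) = -24 + 8*g + 16*S)
F(A) = -24 + 24*A (F(A) = -24 + 8*A + 16*A = -24 + 24*A)
F(0)*(5 + O) = (-24 + 24*0)*(5 - 19) = (-24 + 0)*(-14) = -24*(-14) = 336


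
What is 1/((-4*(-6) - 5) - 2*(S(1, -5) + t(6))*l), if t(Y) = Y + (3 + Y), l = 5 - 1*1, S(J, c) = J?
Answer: -1/109 ≈ -0.0091743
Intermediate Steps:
l = 4 (l = 5 - 1 = 4)
t(Y) = 3 + 2*Y
1/((-4*(-6) - 5) - 2*(S(1, -5) + t(6))*l) = 1/((-4*(-6) - 5) - 2*(1 + (3 + 2*6))*4) = 1/((24 - 5) - 2*(1 + (3 + 12))*4) = 1/(19 - 2*(1 + 15)*4) = 1/(19 - 32*4) = 1/(19 - 2*64) = 1/(19 - 128) = 1/(-109) = -1/109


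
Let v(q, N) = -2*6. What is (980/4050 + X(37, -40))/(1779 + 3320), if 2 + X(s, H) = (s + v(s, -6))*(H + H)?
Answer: -810712/2065095 ≈ -0.39258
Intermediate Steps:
v(q, N) = -12
X(s, H) = -2 + 2*H*(-12 + s) (X(s, H) = -2 + (s - 12)*(H + H) = -2 + (-12 + s)*(2*H) = -2 + 2*H*(-12 + s))
(980/4050 + X(37, -40))/(1779 + 3320) = (980/4050 + (-2 - 24*(-40) + 2*(-40)*37))/(1779 + 3320) = (980*(1/4050) + (-2 + 960 - 2960))/5099 = (98/405 - 2002)*(1/5099) = -810712/405*1/5099 = -810712/2065095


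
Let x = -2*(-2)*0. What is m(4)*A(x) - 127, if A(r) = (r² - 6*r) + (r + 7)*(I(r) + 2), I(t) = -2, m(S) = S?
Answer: -127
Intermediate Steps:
x = 0 (x = 4*0 = 0)
A(r) = r² - 6*r (A(r) = (r² - 6*r) + (r + 7)*(-2 + 2) = (r² - 6*r) + (7 + r)*0 = (r² - 6*r) + 0 = r² - 6*r)
m(4)*A(x) - 127 = 4*(0*(-6 + 0)) - 127 = 4*(0*(-6)) - 127 = 4*0 - 127 = 0 - 127 = -127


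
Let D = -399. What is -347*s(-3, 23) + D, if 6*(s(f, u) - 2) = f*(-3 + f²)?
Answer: -52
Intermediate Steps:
s(f, u) = 2 + f*(-3 + f²)/6 (s(f, u) = 2 + (f*(-3 + f²))/6 = 2 + f*(-3 + f²)/6)
-347*s(-3, 23) + D = -347*(2 - ½*(-3) + (⅙)*(-3)³) - 399 = -347*(2 + 3/2 + (⅙)*(-27)) - 399 = -347*(2 + 3/2 - 9/2) - 399 = -347*(-1) - 399 = 347 - 399 = -52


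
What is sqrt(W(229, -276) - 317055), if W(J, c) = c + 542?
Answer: I*sqrt(316789) ≈ 562.84*I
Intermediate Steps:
W(J, c) = 542 + c
sqrt(W(229, -276) - 317055) = sqrt((542 - 276) - 317055) = sqrt(266 - 317055) = sqrt(-316789) = I*sqrt(316789)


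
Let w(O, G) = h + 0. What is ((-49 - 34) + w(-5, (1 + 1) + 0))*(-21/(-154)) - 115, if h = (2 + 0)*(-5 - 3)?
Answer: -257/2 ≈ -128.50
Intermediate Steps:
h = -16 (h = 2*(-8) = -16)
w(O, G) = -16 (w(O, G) = -16 + 0 = -16)
((-49 - 34) + w(-5, (1 + 1) + 0))*(-21/(-154)) - 115 = ((-49 - 34) - 16)*(-21/(-154)) - 115 = (-83 - 16)*(-21*(-1/154)) - 115 = -99*3/22 - 115 = -27/2 - 115 = -257/2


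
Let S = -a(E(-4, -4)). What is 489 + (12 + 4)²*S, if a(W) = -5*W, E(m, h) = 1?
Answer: 1769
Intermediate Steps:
S = 5 (S = -(-5) = -1*(-5) = 5)
489 + (12 + 4)²*S = 489 + (12 + 4)²*5 = 489 + 16²*5 = 489 + 256*5 = 489 + 1280 = 1769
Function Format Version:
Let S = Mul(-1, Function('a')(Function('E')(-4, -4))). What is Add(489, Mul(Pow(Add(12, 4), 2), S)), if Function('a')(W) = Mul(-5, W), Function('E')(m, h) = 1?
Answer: 1769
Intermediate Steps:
S = 5 (S = Mul(-1, Mul(-5, 1)) = Mul(-1, -5) = 5)
Add(489, Mul(Pow(Add(12, 4), 2), S)) = Add(489, Mul(Pow(Add(12, 4), 2), 5)) = Add(489, Mul(Pow(16, 2), 5)) = Add(489, Mul(256, 5)) = Add(489, 1280) = 1769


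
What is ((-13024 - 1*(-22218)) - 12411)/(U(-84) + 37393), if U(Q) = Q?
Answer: -3217/37309 ≈ -0.086226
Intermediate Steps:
((-13024 - 1*(-22218)) - 12411)/(U(-84) + 37393) = ((-13024 - 1*(-22218)) - 12411)/(-84 + 37393) = ((-13024 + 22218) - 12411)/37309 = (9194 - 12411)*(1/37309) = -3217*1/37309 = -3217/37309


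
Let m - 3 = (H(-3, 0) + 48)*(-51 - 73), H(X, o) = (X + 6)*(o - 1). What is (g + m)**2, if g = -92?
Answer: 32137561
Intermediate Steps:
H(X, o) = (-1 + o)*(6 + X) (H(X, o) = (6 + X)*(-1 + o) = (-1 + o)*(6 + X))
m = -5577 (m = 3 + ((-6 - 1*(-3) + 6*0 - 3*0) + 48)*(-51 - 73) = 3 + ((-6 + 3 + 0 + 0) + 48)*(-124) = 3 + (-3 + 48)*(-124) = 3 + 45*(-124) = 3 - 5580 = -5577)
(g + m)**2 = (-92 - 5577)**2 = (-5669)**2 = 32137561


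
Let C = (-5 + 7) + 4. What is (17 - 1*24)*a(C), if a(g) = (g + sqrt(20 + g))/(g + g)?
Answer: -7/2 - 7*sqrt(26)/12 ≈ -6.4744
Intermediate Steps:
C = 6 (C = 2 + 4 = 6)
a(g) = (g + sqrt(20 + g))/(2*g) (a(g) = (g + sqrt(20 + g))/((2*g)) = (g + sqrt(20 + g))*(1/(2*g)) = (g + sqrt(20 + g))/(2*g))
(17 - 1*24)*a(C) = (17 - 1*24)*((1/2)*(6 + sqrt(20 + 6))/6) = (17 - 24)*((1/2)*(1/6)*(6 + sqrt(26))) = -7*(1/2 + sqrt(26)/12) = -7/2 - 7*sqrt(26)/12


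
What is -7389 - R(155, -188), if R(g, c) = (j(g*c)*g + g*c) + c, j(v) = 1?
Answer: 21784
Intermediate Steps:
R(g, c) = c + g + c*g (R(g, c) = (1*g + g*c) + c = (g + c*g) + c = c + g + c*g)
-7389 - R(155, -188) = -7389 - (-188 + 155 - 188*155) = -7389 - (-188 + 155 - 29140) = -7389 - 1*(-29173) = -7389 + 29173 = 21784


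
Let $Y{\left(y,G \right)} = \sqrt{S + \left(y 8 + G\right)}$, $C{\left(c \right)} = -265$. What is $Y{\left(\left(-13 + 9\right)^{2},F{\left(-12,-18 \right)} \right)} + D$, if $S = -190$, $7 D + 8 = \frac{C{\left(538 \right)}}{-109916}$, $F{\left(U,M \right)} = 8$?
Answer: $- \frac{879063}{769412} + 3 i \sqrt{6} \approx -1.1425 + 7.3485 i$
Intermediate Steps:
$D = - \frac{879063}{769412}$ ($D = - \frac{8}{7} + \frac{\left(-265\right) \frac{1}{-109916}}{7} = - \frac{8}{7} + \frac{\left(-265\right) \left(- \frac{1}{109916}\right)}{7} = - \frac{8}{7} + \frac{1}{7} \cdot \frac{265}{109916} = - \frac{8}{7} + \frac{265}{769412} = - \frac{879063}{769412} \approx -1.1425$)
$Y{\left(y,G \right)} = \sqrt{-190 + G + 8 y}$ ($Y{\left(y,G \right)} = \sqrt{-190 + \left(y 8 + G\right)} = \sqrt{-190 + \left(8 y + G\right)} = \sqrt{-190 + \left(G + 8 y\right)} = \sqrt{-190 + G + 8 y}$)
$Y{\left(\left(-13 + 9\right)^{2},F{\left(-12,-18 \right)} \right)} + D = \sqrt{-190 + 8 + 8 \left(-13 + 9\right)^{2}} - \frac{879063}{769412} = \sqrt{-190 + 8 + 8 \left(-4\right)^{2}} - \frac{879063}{769412} = \sqrt{-190 + 8 + 8 \cdot 16} - \frac{879063}{769412} = \sqrt{-190 + 8 + 128} - \frac{879063}{769412} = \sqrt{-54} - \frac{879063}{769412} = 3 i \sqrt{6} - \frac{879063}{769412} = - \frac{879063}{769412} + 3 i \sqrt{6}$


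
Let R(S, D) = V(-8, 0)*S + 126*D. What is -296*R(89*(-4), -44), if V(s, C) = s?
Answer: 798016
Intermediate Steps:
R(S, D) = -8*S + 126*D
-296*R(89*(-4), -44) = -296*(-712*(-4) + 126*(-44)) = -296*(-8*(-356) - 5544) = -296*(2848 - 5544) = -296*(-2696) = 798016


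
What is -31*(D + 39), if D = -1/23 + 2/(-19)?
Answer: -526318/437 ≈ -1204.4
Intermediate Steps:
D = -65/437 (D = -1*1/23 + 2*(-1/19) = -1/23 - 2/19 = -65/437 ≈ -0.14874)
-31*(D + 39) = -31*(-65/437 + 39) = -31*16978/437 = -526318/437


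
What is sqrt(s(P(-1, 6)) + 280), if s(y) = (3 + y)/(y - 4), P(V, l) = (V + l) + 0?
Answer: 12*sqrt(2) ≈ 16.971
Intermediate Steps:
P(V, l) = V + l
s(y) = (3 + y)/(-4 + y)
sqrt(s(P(-1, 6)) + 280) = sqrt((3 + (-1 + 6))/(-4 + (-1 + 6)) + 280) = sqrt((3 + 5)/(-4 + 5) + 280) = sqrt(8/1 + 280) = sqrt(1*8 + 280) = sqrt(8 + 280) = sqrt(288) = 12*sqrt(2)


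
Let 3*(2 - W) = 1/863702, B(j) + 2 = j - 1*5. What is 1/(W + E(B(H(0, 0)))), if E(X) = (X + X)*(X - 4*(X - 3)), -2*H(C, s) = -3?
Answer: -1295553/403564760 ≈ -0.0032103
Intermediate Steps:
H(C, s) = 3/2 (H(C, s) = -1/2*(-3) = 3/2)
B(j) = -7 + j (B(j) = -2 + (j - 1*5) = -2 + (j - 5) = -2 + (-5 + j) = -7 + j)
W = 5182211/2591106 (W = 2 - 1/3/863702 = 2 - 1/3*1/863702 = 2 - 1/2591106 = 5182211/2591106 ≈ 2.0000)
E(X) = 2*X*(12 - 3*X) (E(X) = (2*X)*(X - 4*(-3 + X)) = (2*X)*(X + (12 - 4*X)) = (2*X)*(12 - 3*X) = 2*X*(12 - 3*X))
1/(W + E(B(H(0, 0)))) = 1/(5182211/2591106 + 6*(-7 + 3/2)*(4 - (-7 + 3/2))) = 1/(5182211/2591106 + 6*(-11/2)*(4 - 1*(-11/2))) = 1/(5182211/2591106 + 6*(-11/2)*(4 + 11/2)) = 1/(5182211/2591106 + 6*(-11/2)*(19/2)) = 1/(5182211/2591106 - 627/2) = 1/(-403564760/1295553) = -1295553/403564760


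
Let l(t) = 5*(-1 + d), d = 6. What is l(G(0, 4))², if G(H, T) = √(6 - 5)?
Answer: 625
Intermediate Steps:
G(H, T) = 1 (G(H, T) = √1 = 1)
l(t) = 25 (l(t) = 5*(-1 + 6) = 5*5 = 25)
l(G(0, 4))² = 25² = 625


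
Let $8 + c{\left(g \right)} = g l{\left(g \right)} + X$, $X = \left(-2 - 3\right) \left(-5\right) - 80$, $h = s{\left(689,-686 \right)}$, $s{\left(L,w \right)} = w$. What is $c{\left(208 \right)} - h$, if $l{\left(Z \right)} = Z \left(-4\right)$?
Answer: $-172433$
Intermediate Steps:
$h = -686$
$l{\left(Z \right)} = - 4 Z$
$X = -55$ ($X = \left(-5\right) \left(-5\right) - 80 = 25 - 80 = -55$)
$c{\left(g \right)} = -63 - 4 g^{2}$ ($c{\left(g \right)} = -8 + \left(g \left(- 4 g\right) - 55\right) = -8 - \left(55 + 4 g^{2}\right) = -63 - 4 g^{2}$)
$c{\left(208 \right)} - h = \left(-63 - 4 \cdot 208^{2}\right) - -686 = \left(-63 - 173056\right) + 686 = -173119 + 686 = -172433$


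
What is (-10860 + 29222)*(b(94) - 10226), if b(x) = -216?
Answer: -191736004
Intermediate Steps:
(-10860 + 29222)*(b(94) - 10226) = (-10860 + 29222)*(-216 - 10226) = 18362*(-10442) = -191736004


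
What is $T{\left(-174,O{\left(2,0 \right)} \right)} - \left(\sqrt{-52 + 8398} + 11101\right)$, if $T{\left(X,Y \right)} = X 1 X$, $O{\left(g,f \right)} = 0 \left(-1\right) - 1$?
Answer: $19175 - \sqrt{8346} \approx 19084.0$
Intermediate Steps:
$O{\left(g,f \right)} = -1$ ($O{\left(g,f \right)} = 0 - 1 = -1$)
$T{\left(X,Y \right)} = X^{2}$ ($T{\left(X,Y \right)} = X X = X^{2}$)
$T{\left(-174,O{\left(2,0 \right)} \right)} - \left(\sqrt{-52 + 8398} + 11101\right) = \left(-174\right)^{2} - \left(\sqrt{-52 + 8398} + 11101\right) = 30276 - \left(\sqrt{8346} + 11101\right) = 30276 - \left(11101 + \sqrt{8346}\right) = 19175 - \sqrt{8346}$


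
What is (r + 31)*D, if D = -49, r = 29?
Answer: -2940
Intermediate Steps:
(r + 31)*D = (29 + 31)*(-49) = 60*(-49) = -2940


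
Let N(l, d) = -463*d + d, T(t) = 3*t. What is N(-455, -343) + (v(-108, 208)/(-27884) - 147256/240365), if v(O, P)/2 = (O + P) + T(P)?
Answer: 265522046373684/1675584415 ≈ 1.5847e+5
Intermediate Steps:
N(l, d) = -462*d
v(O, P) = 2*O + 8*P (v(O, P) = 2*((O + P) + 3*P) = 2*(O + 4*P) = 2*O + 8*P)
N(-455, -343) + (v(-108, 208)/(-27884) - 147256/240365) = -462*(-343) + ((2*(-108) + 8*208)/(-27884) - 147256/240365) = 158466 + ((-216 + 1664)*(-1/27884) - 147256*1/240365) = 158466 + (1448*(-1/27884) - 147256/240365) = 158466 + (-362/6971 - 147256/240365) = 158466 - 1113533706/1675584415 = 265522046373684/1675584415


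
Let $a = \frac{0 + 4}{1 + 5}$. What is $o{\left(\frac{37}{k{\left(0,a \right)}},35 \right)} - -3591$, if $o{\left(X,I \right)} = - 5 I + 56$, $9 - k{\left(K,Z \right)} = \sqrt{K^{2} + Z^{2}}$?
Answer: $3472$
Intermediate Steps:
$a = \frac{2}{3}$ ($a = \frac{4}{6} = 4 \cdot \frac{1}{6} = \frac{2}{3} \approx 0.66667$)
$k{\left(K,Z \right)} = 9 - \sqrt{K^{2} + Z^{2}}$
$o{\left(X,I \right)} = 56 - 5 I$
$o{\left(\frac{37}{k{\left(0,a \right)}},35 \right)} - -3591 = \left(56 - 175\right) - -3591 = \left(56 - 175\right) + 3591 = -119 + 3591 = 3472$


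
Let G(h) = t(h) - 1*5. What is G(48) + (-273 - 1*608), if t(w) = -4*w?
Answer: -1078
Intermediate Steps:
G(h) = -5 - 4*h (G(h) = -4*h - 1*5 = -4*h - 5 = -5 - 4*h)
G(48) + (-273 - 1*608) = (-5 - 4*48) + (-273 - 1*608) = (-5 - 192) + (-273 - 608) = -197 - 881 = -1078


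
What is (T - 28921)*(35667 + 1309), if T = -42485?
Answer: -2640308256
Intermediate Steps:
(T - 28921)*(35667 + 1309) = (-42485 - 28921)*(35667 + 1309) = -71406*36976 = -2640308256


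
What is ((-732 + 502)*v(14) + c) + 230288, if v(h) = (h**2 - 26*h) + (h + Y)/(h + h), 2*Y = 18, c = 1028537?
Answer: 18161865/14 ≈ 1.2973e+6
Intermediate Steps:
Y = 9 (Y = (1/2)*18 = 9)
v(h) = h**2 - 26*h + (9 + h)/(2*h) (v(h) = (h**2 - 26*h) + (h + 9)/(h + h) = (h**2 - 26*h) + (9 + h)/((2*h)) = (h**2 - 26*h) + (9 + h)*(1/(2*h)) = (h**2 - 26*h) + (9 + h)/(2*h) = h**2 - 26*h + (9 + h)/(2*h))
((-732 + 502)*v(14) + c) + 230288 = ((-732 + 502)*(1/2 + 14**2 - 26*14 + (9/2)/14) + 1028537) + 230288 = (-230*(1/2 + 196 - 364 + (9/2)*(1/14)) + 1028537) + 230288 = (-230*(1/2 + 196 - 364 + 9/28) + 1028537) + 230288 = (-230*(-4681/28) + 1028537) + 230288 = (538315/14 + 1028537) + 230288 = 14937833/14 + 230288 = 18161865/14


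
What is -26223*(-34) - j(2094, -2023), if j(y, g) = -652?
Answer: 892234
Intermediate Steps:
-26223*(-34) - j(2094, -2023) = -26223*(-34) - 1*(-652) = 891582 + 652 = 892234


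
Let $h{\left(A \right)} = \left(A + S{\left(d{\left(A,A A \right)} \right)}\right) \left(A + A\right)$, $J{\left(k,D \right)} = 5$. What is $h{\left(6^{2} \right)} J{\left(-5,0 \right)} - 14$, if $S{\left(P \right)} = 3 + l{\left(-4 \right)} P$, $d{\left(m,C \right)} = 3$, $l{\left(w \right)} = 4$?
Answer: $18346$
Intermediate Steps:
$S{\left(P \right)} = 3 + 4 P$
$h{\left(A \right)} = 2 A \left(15 + A\right)$ ($h{\left(A \right)} = \left(A + \left(3 + 4 \cdot 3\right)\right) \left(A + A\right) = \left(A + \left(3 + 12\right)\right) 2 A = \left(A + 15\right) 2 A = \left(15 + A\right) 2 A = 2 A \left(15 + A\right)$)
$h{\left(6^{2} \right)} J{\left(-5,0 \right)} - 14 = 2 \cdot 6^{2} \left(15 + 6^{2}\right) 5 - 14 = 2 \cdot 36 \left(15 + 36\right) 5 - 14 = 2 \cdot 36 \cdot 51 \cdot 5 - 14 = 3672 \cdot 5 - 14 = 18360 - 14 = 18346$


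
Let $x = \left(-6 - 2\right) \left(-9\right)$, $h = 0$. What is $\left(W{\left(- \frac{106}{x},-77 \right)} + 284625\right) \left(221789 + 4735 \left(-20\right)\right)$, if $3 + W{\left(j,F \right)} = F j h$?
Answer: $36172325358$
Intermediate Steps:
$x = 72$ ($x = \left(-8\right) \left(-9\right) = 72$)
$W{\left(j,F \right)} = -3$ ($W{\left(j,F \right)} = -3 + F j 0 = -3 + 0 = -3$)
$\left(W{\left(- \frac{106}{x},-77 \right)} + 284625\right) \left(221789 + 4735 \left(-20\right)\right) = \left(-3 + 284625\right) \left(221789 + 4735 \left(-20\right)\right) = 284622 \left(221789 - 94700\right) = 284622 \cdot 127089 = 36172325358$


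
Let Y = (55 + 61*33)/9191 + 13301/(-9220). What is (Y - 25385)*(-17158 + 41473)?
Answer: -10461548081548353/16948204 ≈ -6.1727e+8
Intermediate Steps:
Y = -103182531/84741020 (Y = (55 + 2013)*(1/9191) + 13301*(-1/9220) = 2068*(1/9191) - 13301/9220 = 2068/9191 - 13301/9220 = -103182531/84741020 ≈ -1.2176)
(Y - 25385)*(-17158 + 41473) = (-103182531/84741020 - 25385)*(-17158 + 41473) = -2151253975231/84741020*24315 = -10461548081548353/16948204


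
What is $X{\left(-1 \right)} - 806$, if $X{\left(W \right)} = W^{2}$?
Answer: $-805$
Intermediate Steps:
$X{\left(-1 \right)} - 806 = \left(-1\right)^{2} - 806 = 1 - 806 = -805$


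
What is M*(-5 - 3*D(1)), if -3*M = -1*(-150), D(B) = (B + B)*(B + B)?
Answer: 850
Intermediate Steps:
D(B) = 4*B² (D(B) = (2*B)*(2*B) = 4*B²)
M = -50 (M = -(-1)*(-150)/3 = -⅓*150 = -50)
M*(-5 - 3*D(1)) = -50*(-5 - 12*1²) = -50*(-5 - 12) = -50*(-17) = 850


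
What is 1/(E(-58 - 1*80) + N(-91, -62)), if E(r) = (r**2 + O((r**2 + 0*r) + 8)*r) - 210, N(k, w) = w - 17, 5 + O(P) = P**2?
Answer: -1/50091041707 ≈ -1.9964e-11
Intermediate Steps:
O(P) = -5 + P**2
N(k, w) = -17 + w
E(r) = -210 + r**2 + r*(-5 + (8 + r**2)**2) (E(r) = (r**2 + (-5 + ((r**2 + 0*r) + 8)**2)*r) - 210 = (r**2 + (-5 + ((r**2 + 0) + 8)**2)*r) - 210 = (r**2 + (-5 + (r**2 + 8)**2)*r) - 210 = (r**2 + (-5 + (8 + r**2)**2)*r) - 210 = (r**2 + r*(-5 + (8 + r**2)**2)) - 210 = -210 + r**2 + r*(-5 + (8 + r**2)**2))
1/(E(-58 - 1*80) + N(-91, -62)) = 1/((-210 + (-58 - 1*80)**2 + (-58 - 1*80)*(-5 + (8 + (-58 - 1*80)**2)**2)) + (-17 - 62)) = 1/((-210 + (-58 - 80)**2 + (-58 - 80)*(-5 + (8 + (-58 - 80)**2)**2)) - 79) = 1/((-210 + (-138)**2 - 138*(-5 + (8 + (-138)**2)**2)) - 79) = 1/((-210 + 19044 - 138*(-5 + (8 + 19044)**2)) - 79) = 1/((-210 + 19044 - 138*(-5 + 19052**2)) - 79) = 1/((-210 + 19044 - 138*(-5 + 362978704)) - 79) = 1/((-210 + 19044 - 138*362978699) - 79) = 1/((-210 + 19044 - 50091060462) - 79) = 1/(-50091041628 - 79) = 1/(-50091041707) = -1/50091041707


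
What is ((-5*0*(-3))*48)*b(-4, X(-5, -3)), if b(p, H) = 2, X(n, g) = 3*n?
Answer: 0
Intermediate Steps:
((-5*0*(-3))*48)*b(-4, X(-5, -3)) = ((-5*0*(-3))*48)*2 = ((0*(-3))*48)*2 = (0*48)*2 = 0*2 = 0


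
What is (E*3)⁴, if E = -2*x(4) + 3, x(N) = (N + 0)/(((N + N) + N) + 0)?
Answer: 2401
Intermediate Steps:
x(N) = ⅓ (x(N) = N/((2*N + N) + 0) = N/(3*N + 0) = N/((3*N)) = N*(1/(3*N)) = ⅓)
E = 7/3 (E = -2*⅓ + 3 = -⅔ + 3 = 7/3 ≈ 2.3333)
(E*3)⁴ = ((7/3)*3)⁴ = 7⁴ = 2401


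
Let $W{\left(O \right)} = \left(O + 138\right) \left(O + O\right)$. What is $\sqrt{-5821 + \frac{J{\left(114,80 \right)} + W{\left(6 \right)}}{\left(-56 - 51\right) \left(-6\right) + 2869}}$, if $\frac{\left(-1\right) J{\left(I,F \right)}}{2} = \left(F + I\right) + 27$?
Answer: $\frac{i \sqrt{71751656195}}{3511} \approx 76.293 i$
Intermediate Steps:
$J{\left(I,F \right)} = -54 - 2 F - 2 I$ ($J{\left(I,F \right)} = - 2 \left(\left(F + I\right) + 27\right) = - 2 \left(27 + F + I\right) = -54 - 2 F - 2 I$)
$W{\left(O \right)} = 2 O \left(138 + O\right)$ ($W{\left(O \right)} = \left(138 + O\right) 2 O = 2 O \left(138 + O\right)$)
$\sqrt{-5821 + \frac{J{\left(114,80 \right)} + W{\left(6 \right)}}{\left(-56 - 51\right) \left(-6\right) + 2869}} = \sqrt{-5821 + \frac{\left(-54 - 160 - 228\right) + 2 \cdot 6 \left(138 + 6\right)}{\left(-56 - 51\right) \left(-6\right) + 2869}} = \sqrt{-5821 + \frac{\left(-54 - 160 - 228\right) + 2 \cdot 6 \cdot 144}{\left(-107\right) \left(-6\right) + 2869}} = \sqrt{-5821 + \frac{-442 + 1728}{642 + 2869}} = \sqrt{-5821 + \frac{1286}{3511}} = \sqrt{- \frac{20436245}{3511}} = \frac{i \sqrt{71751656195}}{3511}$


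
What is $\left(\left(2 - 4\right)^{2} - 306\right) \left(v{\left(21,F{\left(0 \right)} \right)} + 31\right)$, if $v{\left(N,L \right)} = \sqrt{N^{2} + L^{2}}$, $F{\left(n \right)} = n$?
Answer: $-15704$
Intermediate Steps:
$v{\left(N,L \right)} = \sqrt{L^{2} + N^{2}}$
$\left(\left(2 - 4\right)^{2} - 306\right) \left(v{\left(21,F{\left(0 \right)} \right)} + 31\right) = \left(\left(2 - 4\right)^{2} - 306\right) \left(\sqrt{0^{2} + 21^{2}} + 31\right) = \left(\left(-2\right)^{2} - 306\right) \left(\sqrt{0 + 441} + 31\right) = \left(4 - 306\right) \left(\sqrt{441} + 31\right) = - 302 \left(21 + 31\right) = \left(-302\right) 52 = -15704$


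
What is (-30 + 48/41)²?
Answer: 1397124/1681 ≈ 831.13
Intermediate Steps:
(-30 + 48/41)² = (-1182/41)² = 1397124/1681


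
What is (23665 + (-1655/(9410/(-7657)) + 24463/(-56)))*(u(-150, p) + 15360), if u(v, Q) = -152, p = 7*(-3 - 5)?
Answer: 2461787838933/6587 ≈ 3.7373e+8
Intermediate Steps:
p = -56 (p = 7*(-8) = -56)
(23665 + (-1655/(9410/(-7657)) + 24463/(-56)))*(u(-150, p) + 15360) = (23665 + (-1655/(9410/(-7657)) + 24463/(-56)))*(-152 + 15360) = (23665 + (-1655/(9410*(-1/7657)) + 24463*(-1/56)))*15208 = (23665 + (-1655/(-9410/7657) - 24463/56))*15208 = (23665 + (-1655*(-7657/9410) - 24463/56))*15208 = (23665 + (2534467/1882 - 24463/56))*15208 = (23665 + 47945393/52696)*15208 = (1294996233/52696)*15208 = 2461787838933/6587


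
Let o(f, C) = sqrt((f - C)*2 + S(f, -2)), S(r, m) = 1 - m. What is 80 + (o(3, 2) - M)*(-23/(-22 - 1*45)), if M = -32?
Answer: 6096/67 + 23*sqrt(5)/67 ≈ 91.753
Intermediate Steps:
o(f, C) = sqrt(3 - 2*C + 2*f) (o(f, C) = sqrt((f - C)*2 + (1 - 1*(-2))) = sqrt((-2*C + 2*f) + (1 + 2)) = sqrt((-2*C + 2*f) + 3) = sqrt(3 - 2*C + 2*f))
80 + (o(3, 2) - M)*(-23/(-22 - 1*45)) = 80 + (sqrt(3 - 2*2 + 2*3) - 1*(-32))*(-23/(-22 - 1*45)) = 80 + (sqrt(3 - 4 + 6) + 32)*(-23/(-22 - 45)) = 80 + (sqrt(5) + 32)*(-23/(-67)) = 80 + (32 + sqrt(5))*(-23*(-1/67)) = 80 + (32 + sqrt(5))*(23/67) = 80 + (736/67 + 23*sqrt(5)/67) = 6096/67 + 23*sqrt(5)/67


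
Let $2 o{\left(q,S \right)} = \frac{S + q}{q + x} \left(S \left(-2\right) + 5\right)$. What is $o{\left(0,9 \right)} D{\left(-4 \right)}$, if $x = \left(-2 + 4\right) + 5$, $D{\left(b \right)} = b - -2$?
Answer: $\frac{117}{7} \approx 16.714$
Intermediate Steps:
$D{\left(b \right)} = 2 + b$ ($D{\left(b \right)} = b + 2 = 2 + b$)
$x = 7$ ($x = 2 + 5 = 7$)
$o{\left(q,S \right)} = \frac{\left(5 - 2 S\right) \left(S + q\right)}{2 \left(7 + q\right)}$ ($o{\left(q,S \right)} = \frac{\frac{S + q}{q + 7} \left(S \left(-2\right) + 5\right)}{2} = \frac{\frac{S + q}{7 + q} \left(- 2 S + 5\right)}{2} = \frac{\frac{S + q}{7 + q} \left(5 - 2 S\right)}{2} = \frac{\frac{1}{7 + q} \left(5 - 2 S\right) \left(S + q\right)}{2} = \frac{\left(5 - 2 S\right) \left(S + q\right)}{2 \left(7 + q\right)}$)
$o{\left(0,9 \right)} D{\left(-4 \right)} = \frac{- 9^{2} + \frac{5}{2} \cdot 9 + \frac{5}{2} \cdot 0 - 9 \cdot 0}{7 + 0} \left(2 - 4\right) = \frac{\left(-1\right) 81 + \frac{45}{2} + 0 + 0}{7} \left(-2\right) = \frac{-81 + \frac{45}{2} + 0 + 0}{7} \left(-2\right) = \frac{1}{7} \left(- \frac{117}{2}\right) \left(-2\right) = \left(- \frac{117}{14}\right) \left(-2\right) = \frac{117}{7}$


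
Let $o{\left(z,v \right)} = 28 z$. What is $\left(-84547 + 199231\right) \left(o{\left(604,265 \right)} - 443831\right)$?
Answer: $-48960778596$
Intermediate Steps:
$\left(-84547 + 199231\right) \left(o{\left(604,265 \right)} - 443831\right) = \left(-84547 + 199231\right) \left(28 \cdot 604 - 443831\right) = 114684 \left(16912 - 443831\right) = 114684 \left(-426919\right) = -48960778596$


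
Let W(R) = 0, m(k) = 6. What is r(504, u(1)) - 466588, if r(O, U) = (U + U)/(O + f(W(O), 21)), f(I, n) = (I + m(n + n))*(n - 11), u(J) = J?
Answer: -131577815/282 ≈ -4.6659e+5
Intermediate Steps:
f(I, n) = (-11 + n)*(6 + I) (f(I, n) = (I + 6)*(n - 11) = (6 + I)*(-11 + n) = (-11 + n)*(6 + I))
r(O, U) = 2*U/(60 + O) (r(O, U) = (U + U)/(O + (-66 - 11*0 + 6*21 + 0*21)) = (2*U)/(O + (-66 + 0 + 126 + 0)) = (2*U)/(O + 60) = (2*U)/(60 + O) = 2*U/(60 + O))
r(504, u(1)) - 466588 = 2*1/(60 + 504) - 466588 = 2*1/564 - 466588 = 2*1*(1/564) - 466588 = 1/282 - 466588 = -131577815/282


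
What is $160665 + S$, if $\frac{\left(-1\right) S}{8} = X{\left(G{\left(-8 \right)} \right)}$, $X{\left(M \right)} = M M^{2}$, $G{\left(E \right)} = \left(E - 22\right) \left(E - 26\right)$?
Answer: $-8489503335$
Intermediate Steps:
$G{\left(E \right)} = \left(-26 + E\right) \left(-22 + E\right)$ ($G{\left(E \right)} = \left(-22 + E\right) \left(-26 + E\right) = \left(-26 + E\right) \left(-22 + E\right)$)
$X{\left(M \right)} = M^{3}$
$S = -8489664000$ ($S = - 8 \left(572 + \left(-8\right)^{2} - -384\right)^{3} = - 8 \left(572 + 64 + 384\right)^{3} = - 8 \cdot 1020^{3} = \left(-8\right) 1061208000 = -8489664000$)
$160665 + S = 160665 - 8489664000 = -8489503335$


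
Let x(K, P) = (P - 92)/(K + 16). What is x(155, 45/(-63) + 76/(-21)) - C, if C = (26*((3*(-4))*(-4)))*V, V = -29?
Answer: 18566207/513 ≈ 36191.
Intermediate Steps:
x(K, P) = (-92 + P)/(16 + K)
C = -36192 (C = (26*((3*(-4))*(-4)))*(-29) = (26*(-12*(-4)))*(-29) = (26*48)*(-29) = 1248*(-29) = -36192)
x(155, 45/(-63) + 76/(-21)) - C = (-92 + (45/(-63) + 76/(-21)))/(16 + 155) - 1*(-36192) = (-92 + (45*(-1/63) + 76*(-1/21)))/171 + 36192 = (-92 + (-5/7 - 76/21))/171 + 36192 = (-92 - 13/3)/171 + 36192 = (1/171)*(-289/3) + 36192 = -289/513 + 36192 = 18566207/513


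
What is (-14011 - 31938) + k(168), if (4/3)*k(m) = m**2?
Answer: -24781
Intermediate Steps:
k(m) = 3*m**2/4
(-14011 - 31938) + k(168) = (-14011 - 31938) + (3/4)*168**2 = -45949 + (3/4)*28224 = -45949 + 21168 = -24781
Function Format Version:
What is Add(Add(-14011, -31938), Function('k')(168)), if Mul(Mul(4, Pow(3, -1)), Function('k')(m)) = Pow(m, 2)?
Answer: -24781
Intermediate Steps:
Function('k')(m) = Mul(Rational(3, 4), Pow(m, 2))
Add(Add(-14011, -31938), Function('k')(168)) = Add(Add(-14011, -31938), Mul(Rational(3, 4), Pow(168, 2))) = Add(-45949, Mul(Rational(3, 4), 28224)) = Add(-45949, 21168) = -24781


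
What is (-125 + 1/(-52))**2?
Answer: 42263001/2704 ≈ 15630.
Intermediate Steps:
(-125 + 1/(-52))**2 = (-125 - 1/52)**2 = (-6501/52)**2 = 42263001/2704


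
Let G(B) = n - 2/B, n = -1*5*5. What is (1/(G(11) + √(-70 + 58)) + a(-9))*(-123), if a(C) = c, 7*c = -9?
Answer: 89169834/547267 + 29766*I*√3/78181 ≈ 162.94 + 0.65945*I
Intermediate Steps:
c = -9/7 (c = (⅐)*(-9) = -9/7 ≈ -1.2857)
n = -25 (n = -5*5 = -25)
a(C) = -9/7
G(B) = -25 - 2/B
(1/(G(11) + √(-70 + 58)) + a(-9))*(-123) = (1/((-25 - 2/11) + √(-70 + 58)) - 9/7)*(-123) = (1/((-25 - 2*1/11) + √(-12)) - 9/7)*(-123) = (1/((-25 - 2/11) + 2*I*√3) - 9/7)*(-123) = (1/(-277/11 + 2*I*√3) - 9/7)*(-123) = (-9/7 + 1/(-277/11 + 2*I*√3))*(-123) = 1107/7 - 123/(-277/11 + 2*I*√3)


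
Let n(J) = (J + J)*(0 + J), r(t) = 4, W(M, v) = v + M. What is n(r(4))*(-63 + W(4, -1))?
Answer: -1920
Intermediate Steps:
W(M, v) = M + v
n(J) = 2*J² (n(J) = (2*J)*J = 2*J²)
n(r(4))*(-63 + W(4, -1)) = (2*4²)*(-63 + (4 - 1)) = (2*16)*(-63 + 3) = 32*(-60) = -1920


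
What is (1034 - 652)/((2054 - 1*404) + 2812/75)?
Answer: 14325/63281 ≈ 0.22637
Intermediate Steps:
(1034 - 652)/((2054 - 1*404) + 2812/75) = 382/((2054 - 404) + 2812*(1/75)) = 382/(1650 + 2812/75) = 382/(126562/75) = 382*(75/126562) = 14325/63281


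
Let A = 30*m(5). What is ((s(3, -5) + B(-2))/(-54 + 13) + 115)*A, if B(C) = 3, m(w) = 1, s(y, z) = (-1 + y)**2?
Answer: 141240/41 ≈ 3444.9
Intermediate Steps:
A = 30 (A = 30*1 = 30)
((s(3, -5) + B(-2))/(-54 + 13) + 115)*A = (((-1 + 3)**2 + 3)/(-54 + 13) + 115)*30 = ((2**2 + 3)/(-41) + 115)*30 = ((4 + 3)*(-1/41) + 115)*30 = (7*(-1/41) + 115)*30 = (-7/41 + 115)*30 = (4708/41)*30 = 141240/41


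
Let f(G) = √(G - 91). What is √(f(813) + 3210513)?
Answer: √(3210513 + 19*√2) ≈ 1791.8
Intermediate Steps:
f(G) = √(-91 + G)
√(f(813) + 3210513) = √(√(-91 + 813) + 3210513) = √(√722 + 3210513) = √(19*√2 + 3210513) = √(3210513 + 19*√2)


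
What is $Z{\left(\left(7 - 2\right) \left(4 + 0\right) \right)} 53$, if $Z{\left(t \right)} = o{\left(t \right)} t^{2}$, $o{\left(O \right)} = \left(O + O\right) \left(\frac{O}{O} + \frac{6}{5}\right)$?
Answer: $1865600$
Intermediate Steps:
$o{\left(O \right)} = \frac{22 O}{5}$ ($o{\left(O \right)} = 2 O \left(1 + 6 \cdot \frac{1}{5}\right) = 2 O \left(1 + \frac{6}{5}\right) = 2 O \frac{11}{5} = \frac{22 O}{5}$)
$Z{\left(t \right)} = \frac{22 t^{3}}{5}$ ($Z{\left(t \right)} = \frac{22 t}{5} t^{2} = \frac{22 t^{3}}{5}$)
$Z{\left(\left(7 - 2\right) \left(4 + 0\right) \right)} 53 = \frac{22 \left(\left(7 - 2\right) \left(4 + 0\right)\right)^{3}}{5} \cdot 53 = \frac{22 \left(5 \cdot 4\right)^{3}}{5} \cdot 53 = \frac{22 \cdot 20^{3}}{5} \cdot 53 = \frac{22}{5} \cdot 8000 \cdot 53 = 35200 \cdot 53 = 1865600$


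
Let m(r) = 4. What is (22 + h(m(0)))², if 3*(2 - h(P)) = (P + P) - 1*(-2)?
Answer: 3844/9 ≈ 427.11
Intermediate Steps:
h(P) = 4/3 - 2*P/3 (h(P) = 2 - ((P + P) - 1*(-2))/3 = 2 - (2*P + 2)/3 = 2 - (2 + 2*P)/3 = 2 + (-⅔ - 2*P/3) = 4/3 - 2*P/3)
(22 + h(m(0)))² = (22 + (4/3 - ⅔*4))² = (22 + (4/3 - 8/3))² = (22 - 4/3)² = (62/3)² = 3844/9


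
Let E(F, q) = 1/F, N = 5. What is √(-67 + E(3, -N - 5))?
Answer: 10*I*√6/3 ≈ 8.165*I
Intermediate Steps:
√(-67 + E(3, -N - 5)) = √(-67 + 1/3) = √(-67 + ⅓) = √(-200/3) = 10*I*√6/3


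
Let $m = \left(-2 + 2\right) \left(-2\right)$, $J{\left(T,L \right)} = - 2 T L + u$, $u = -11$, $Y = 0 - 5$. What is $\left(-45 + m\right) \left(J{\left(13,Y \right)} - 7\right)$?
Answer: $-5040$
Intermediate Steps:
$Y = -5$
$J{\left(T,L \right)} = -11 - 2 L T$ ($J{\left(T,L \right)} = - 2 T L - 11 = - 2 L T - 11 = -11 - 2 L T$)
$m = 0$ ($m = 0 \left(-2\right) = 0$)
$\left(-45 + m\right) \left(J{\left(13,Y \right)} - 7\right) = \left(-45 + 0\right) \left(\left(-11 - \left(-10\right) 13\right) - 7\right) = - 45 \left(\left(-11 + 130\right) - 7\right) = - 45 \left(119 - 7\right) = \left(-45\right) 112 = -5040$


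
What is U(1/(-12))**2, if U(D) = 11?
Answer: 121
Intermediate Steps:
U(1/(-12))**2 = 11**2 = 121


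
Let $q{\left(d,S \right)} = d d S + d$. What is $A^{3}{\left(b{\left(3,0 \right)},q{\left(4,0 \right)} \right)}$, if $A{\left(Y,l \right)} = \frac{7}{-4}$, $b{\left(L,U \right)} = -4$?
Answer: $- \frac{343}{64} \approx -5.3594$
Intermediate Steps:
$q{\left(d,S \right)} = d + S d^{2}$ ($q{\left(d,S \right)} = d^{2} S + d = S d^{2} + d = d + S d^{2}$)
$A{\left(Y,l \right)} = - \frac{7}{4}$ ($A{\left(Y,l \right)} = 7 \left(- \frac{1}{4}\right) = - \frac{7}{4}$)
$A^{3}{\left(b{\left(3,0 \right)},q{\left(4,0 \right)} \right)} = \left(- \frac{7}{4}\right)^{3} = - \frac{343}{64}$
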